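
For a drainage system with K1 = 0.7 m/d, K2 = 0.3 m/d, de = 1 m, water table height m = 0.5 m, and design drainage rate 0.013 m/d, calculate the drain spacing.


S^2 = 8*K2*de*m/q + 4*K1*m^2/q
S^2 = 8*0.3*1*0.5/0.013 + 4*0.7*0.5^2/0.013
S = sqrt(146.1538)

12.0894 m


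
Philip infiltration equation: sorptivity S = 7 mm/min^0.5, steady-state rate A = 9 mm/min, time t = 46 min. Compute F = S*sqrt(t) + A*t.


F = S*sqrt(t) + A*t
F = 7*sqrt(46) + 9*46
F = 7*6.782330 + 414

461.4763 mm


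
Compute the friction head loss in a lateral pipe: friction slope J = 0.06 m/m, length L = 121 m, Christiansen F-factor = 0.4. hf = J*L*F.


hf = J * L * F = 0.06 * 121 * 0.4 = 2.9040 m

2.9040 m


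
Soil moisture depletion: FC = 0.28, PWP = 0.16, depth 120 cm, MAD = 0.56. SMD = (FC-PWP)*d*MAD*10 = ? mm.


SMD = (FC - PWP) * d * MAD * 10
SMD = (0.28 - 0.16) * 120 * 0.56 * 10
SMD = 0.1200 * 120 * 0.56 * 10

80.6400 mm


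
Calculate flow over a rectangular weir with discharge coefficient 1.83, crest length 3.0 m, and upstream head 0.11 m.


Q = C * L * H^(3/2) = 1.83 * 3.0 * 0.11^1.5 = 1.83 * 3.0 * 0.036483

0.2003 m^3/s


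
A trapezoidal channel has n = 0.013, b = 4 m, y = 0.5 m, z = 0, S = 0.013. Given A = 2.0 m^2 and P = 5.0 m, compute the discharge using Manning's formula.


R = A/P = 2.0/5.0 = 0.400000
Q = (1/0.013) * 2.0 * 0.400000^(2/3) * 0.013^0.5

9.5228 m^3/s


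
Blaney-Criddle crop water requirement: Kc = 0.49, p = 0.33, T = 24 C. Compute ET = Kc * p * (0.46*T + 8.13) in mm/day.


ET = Kc * p * (0.46*T + 8.13)
ET = 0.49 * 0.33 * (0.46*24 + 8.13)
ET = 0.49 * 0.33 * 19.1700

3.0998 mm/day


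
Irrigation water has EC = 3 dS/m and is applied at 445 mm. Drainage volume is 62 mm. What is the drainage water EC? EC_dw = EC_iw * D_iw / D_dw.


EC_dw = EC_iw * D_iw / D_dw
EC_dw = 3 * 445 / 62
EC_dw = 1335 / 62

21.5323 dS/m


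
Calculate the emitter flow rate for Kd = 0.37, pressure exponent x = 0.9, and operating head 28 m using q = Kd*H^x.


q = Kd * H^x = 0.37 * 28^0.9 = 0.37 * 20.065142

7.4241 L/h


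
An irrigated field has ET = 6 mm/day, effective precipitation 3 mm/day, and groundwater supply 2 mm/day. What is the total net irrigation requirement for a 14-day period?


Daily deficit = ET - Pe - GW = 6 - 3 - 2 = 1 mm/day
NIR = 1 * 14 = 14 mm

14.0000 mm


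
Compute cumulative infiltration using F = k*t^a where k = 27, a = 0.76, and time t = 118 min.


F = k * t^a = 27 * 118^0.76
F = 27 * 37.551763

1013.8976 mm


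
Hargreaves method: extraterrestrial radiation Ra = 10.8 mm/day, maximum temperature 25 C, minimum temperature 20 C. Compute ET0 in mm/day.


Tmean = (Tmax + Tmin)/2 = (25 + 20)/2 = 22.5
ET0 = 0.0023 * 10.8 * (22.5 + 17.8) * sqrt(25 - 20)
ET0 = 0.0023 * 10.8 * 40.3 * 2.236068

2.2384 mm/day


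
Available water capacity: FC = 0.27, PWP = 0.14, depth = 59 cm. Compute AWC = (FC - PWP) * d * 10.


AWC = (FC - PWP) * d * 10
AWC = (0.27 - 0.14) * 59 * 10
AWC = 0.1300 * 59 * 10

76.7000 mm


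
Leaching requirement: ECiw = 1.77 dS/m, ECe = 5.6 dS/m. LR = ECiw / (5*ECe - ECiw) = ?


LR = ECiw / (5*ECe - ECiw)
LR = 1.77 / (5*5.6 - 1.77)
LR = 1.77 / 26.2300

0.0675


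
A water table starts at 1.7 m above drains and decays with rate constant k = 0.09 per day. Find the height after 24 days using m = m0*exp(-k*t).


m = m0 * exp(-k*t)
m = 1.7 * exp(-0.09 * 24)
m = 1.7 * exp(-2.1600)

0.1961 m


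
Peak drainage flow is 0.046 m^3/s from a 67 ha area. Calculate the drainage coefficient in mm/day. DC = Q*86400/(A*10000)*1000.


DC = Q * 86400 / (A * 10000) * 1000
DC = 0.046 * 86400 / (67 * 10000) * 1000
DC = 3974400.0000 / 670000

5.9319 mm/day


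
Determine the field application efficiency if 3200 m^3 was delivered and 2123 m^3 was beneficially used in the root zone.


Ea = V_root / V_field * 100 = 2123 / 3200 * 100 = 66.3438%

66.3438 %


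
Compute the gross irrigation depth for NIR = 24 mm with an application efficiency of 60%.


Ea = 60% = 0.6
GID = NIR / Ea = 24 / 0.6 = 40.0000 mm

40.0000 mm


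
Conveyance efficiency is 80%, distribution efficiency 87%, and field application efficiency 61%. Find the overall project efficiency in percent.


Ec = 0.8, Eb = 0.87, Ea = 0.61
E = 0.8 * 0.87 * 0.61 * 100 = 42.4560%

42.4560 %


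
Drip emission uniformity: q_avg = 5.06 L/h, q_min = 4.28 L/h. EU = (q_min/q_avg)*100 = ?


EU = (q_min/q_avg)*100 = (4.28/5.06)*100 = 84.5850%

84.5850 %


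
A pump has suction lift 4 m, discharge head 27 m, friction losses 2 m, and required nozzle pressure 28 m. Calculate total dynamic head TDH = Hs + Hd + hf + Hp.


TDH = Hs + Hd + hf + Hp = 4 + 27 + 2 + 28 = 61

61 m


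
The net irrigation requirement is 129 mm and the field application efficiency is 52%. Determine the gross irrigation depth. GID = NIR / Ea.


Ea = 52% = 0.52
GID = NIR / Ea = 129 / 0.52 = 248.0769 mm

248.0769 mm


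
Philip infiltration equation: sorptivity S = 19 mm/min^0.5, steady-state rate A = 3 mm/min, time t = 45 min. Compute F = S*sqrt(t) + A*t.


F = S*sqrt(t) + A*t
F = 19*sqrt(45) + 3*45
F = 19*6.708204 + 135

262.4559 mm


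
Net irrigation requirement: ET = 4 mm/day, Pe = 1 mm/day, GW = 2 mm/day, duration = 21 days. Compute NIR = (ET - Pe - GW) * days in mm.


Daily deficit = ET - Pe - GW = 4 - 1 - 2 = 1 mm/day
NIR = 1 * 21 = 21 mm

21.0000 mm


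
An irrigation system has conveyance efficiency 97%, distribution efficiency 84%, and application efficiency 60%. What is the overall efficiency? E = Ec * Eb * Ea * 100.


Ec = 0.97, Eb = 0.84, Ea = 0.6
E = 0.97 * 0.84 * 0.6 * 100 = 48.8880%

48.8880 %


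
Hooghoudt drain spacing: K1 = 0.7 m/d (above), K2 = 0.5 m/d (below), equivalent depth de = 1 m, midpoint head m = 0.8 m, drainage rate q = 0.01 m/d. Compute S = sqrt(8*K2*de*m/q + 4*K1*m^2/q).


S^2 = 8*K2*de*m/q + 4*K1*m^2/q
S^2 = 8*0.5*1*0.8/0.01 + 4*0.7*0.8^2/0.01
S = sqrt(499.2000)

22.3428 m


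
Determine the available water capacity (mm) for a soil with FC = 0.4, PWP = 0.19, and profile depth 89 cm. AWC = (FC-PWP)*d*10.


AWC = (FC - PWP) * d * 10
AWC = (0.4 - 0.19) * 89 * 10
AWC = 0.2100 * 89 * 10

186.9000 mm


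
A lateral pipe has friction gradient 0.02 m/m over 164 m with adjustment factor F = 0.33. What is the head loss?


hf = J * L * F = 0.02 * 164 * 0.33 = 1.0824 m

1.0824 m


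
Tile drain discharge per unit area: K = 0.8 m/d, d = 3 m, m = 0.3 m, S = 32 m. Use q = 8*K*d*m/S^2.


q = 8*K*d*m/S^2
q = 8*0.8*3*0.3/32^2
q = 5.7600 / 1024

0.0056 m/d


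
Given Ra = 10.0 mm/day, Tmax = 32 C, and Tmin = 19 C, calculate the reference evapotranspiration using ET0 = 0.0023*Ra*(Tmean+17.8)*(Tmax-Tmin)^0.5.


Tmean = (Tmax + Tmin)/2 = (32 + 19)/2 = 25.5
ET0 = 0.0023 * 10.0 * (25.5 + 17.8) * sqrt(32 - 19)
ET0 = 0.0023 * 10.0 * 43.3 * 3.605551

3.5908 mm/day


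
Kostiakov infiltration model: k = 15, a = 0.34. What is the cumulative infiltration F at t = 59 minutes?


F = k * t^a = 15 * 59^0.34
F = 15 * 4.000273

60.0041 mm


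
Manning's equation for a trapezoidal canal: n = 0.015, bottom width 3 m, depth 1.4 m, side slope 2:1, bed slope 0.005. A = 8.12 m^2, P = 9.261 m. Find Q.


R = A/P = 8.12/9.261 = 0.876795
Q = (1/0.015) * 8.12 * 0.876795^(2/3) * 0.005^0.5

35.0656 m^3/s


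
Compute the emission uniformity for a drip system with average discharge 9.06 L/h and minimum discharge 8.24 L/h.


EU = (q_min/q_avg)*100 = (8.24/9.06)*100 = 90.9492%

90.9492 %


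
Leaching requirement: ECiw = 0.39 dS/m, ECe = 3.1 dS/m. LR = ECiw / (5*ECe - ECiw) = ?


LR = ECiw / (5*ECe - ECiw)
LR = 0.39 / (5*3.1 - 0.39)
LR = 0.39 / 15.1100

0.0258


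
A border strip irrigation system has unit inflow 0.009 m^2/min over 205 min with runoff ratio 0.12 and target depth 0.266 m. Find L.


L = q*t/((1+r)*Z)
L = 0.009*205/((1+0.12)*0.266)
L = 1.845/0.29792

6.1929 m


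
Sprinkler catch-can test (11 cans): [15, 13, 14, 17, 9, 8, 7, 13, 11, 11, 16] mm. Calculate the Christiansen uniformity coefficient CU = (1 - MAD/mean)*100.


mean = 12.181818 mm
MAD = 2.710744 mm
CU = (1 - 2.710744/12.181818)*100

77.7476 %


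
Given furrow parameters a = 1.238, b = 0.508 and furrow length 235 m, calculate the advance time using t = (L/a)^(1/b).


t = (L/a)^(1/b)
t = (235/1.238)^(1/0.508)
t = 189.822294^(1/0.508)

30544.6721 min


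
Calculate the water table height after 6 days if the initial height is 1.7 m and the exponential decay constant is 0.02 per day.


m = m0 * exp(-k*t)
m = 1.7 * exp(-0.02 * 6)
m = 1.7 * exp(-0.1200)

1.5078 m


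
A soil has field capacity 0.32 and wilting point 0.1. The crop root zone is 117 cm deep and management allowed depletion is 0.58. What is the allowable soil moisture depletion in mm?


SMD = (FC - PWP) * d * MAD * 10
SMD = (0.32 - 0.1) * 117 * 0.58 * 10
SMD = 0.2200 * 117 * 0.58 * 10

149.2920 mm


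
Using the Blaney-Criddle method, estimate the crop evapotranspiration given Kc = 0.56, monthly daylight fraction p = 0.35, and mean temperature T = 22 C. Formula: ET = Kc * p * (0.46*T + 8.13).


ET = Kc * p * (0.46*T + 8.13)
ET = 0.56 * 0.35 * (0.46*22 + 8.13)
ET = 0.56 * 0.35 * 18.2500

3.5770 mm/day


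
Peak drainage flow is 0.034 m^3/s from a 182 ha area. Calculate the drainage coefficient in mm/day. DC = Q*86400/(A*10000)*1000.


DC = Q * 86400 / (A * 10000) * 1000
DC = 0.034 * 86400 / (182 * 10000) * 1000
DC = 2937600.0000 / 1820000

1.6141 mm/day


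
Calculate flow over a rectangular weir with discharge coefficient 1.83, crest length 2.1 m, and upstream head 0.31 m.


Q = C * L * H^(3/2) = 1.83 * 2.1 * 0.31^1.5 = 1.83 * 2.1 * 0.172601

0.6633 m^3/s


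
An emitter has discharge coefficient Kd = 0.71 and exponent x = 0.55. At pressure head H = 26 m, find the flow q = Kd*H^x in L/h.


q = Kd * H^x = 0.71 * 26^0.55 = 0.71 * 6.001162

4.2608 L/h


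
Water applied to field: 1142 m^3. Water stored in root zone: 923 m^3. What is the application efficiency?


Ea = V_root / V_field * 100 = 923 / 1142 * 100 = 80.8231%

80.8231 %


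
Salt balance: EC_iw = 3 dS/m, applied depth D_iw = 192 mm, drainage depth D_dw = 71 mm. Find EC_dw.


EC_dw = EC_iw * D_iw / D_dw
EC_dw = 3 * 192 / 71
EC_dw = 576 / 71

8.1127 dS/m


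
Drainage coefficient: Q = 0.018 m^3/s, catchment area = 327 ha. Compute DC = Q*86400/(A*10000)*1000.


DC = Q * 86400 / (A * 10000) * 1000
DC = 0.018 * 86400 / (327 * 10000) * 1000
DC = 1555200.0000 / 3270000

0.4756 mm/day


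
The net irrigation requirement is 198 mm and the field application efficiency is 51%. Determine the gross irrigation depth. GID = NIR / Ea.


Ea = 51% = 0.51
GID = NIR / Ea = 198 / 0.51 = 388.2353 mm

388.2353 mm


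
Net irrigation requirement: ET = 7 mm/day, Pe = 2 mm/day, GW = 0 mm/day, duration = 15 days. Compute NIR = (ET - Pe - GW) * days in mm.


Daily deficit = ET - Pe - GW = 7 - 2 - 0 = 5 mm/day
NIR = 5 * 15 = 75 mm

75.0000 mm


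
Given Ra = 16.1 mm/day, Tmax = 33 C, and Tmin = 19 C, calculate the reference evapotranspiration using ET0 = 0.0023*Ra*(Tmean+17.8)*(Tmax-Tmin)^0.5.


Tmean = (Tmax + Tmin)/2 = (33 + 19)/2 = 26.0
ET0 = 0.0023 * 16.1 * (26.0 + 17.8) * sqrt(33 - 19)
ET0 = 0.0023 * 16.1 * 43.8 * 3.741657

6.0686 mm/day


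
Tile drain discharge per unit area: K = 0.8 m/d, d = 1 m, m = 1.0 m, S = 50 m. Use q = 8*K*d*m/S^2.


q = 8*K*d*m/S^2
q = 8*0.8*1*1.0/50^2
q = 6.4000 / 2500

0.0026 m/d


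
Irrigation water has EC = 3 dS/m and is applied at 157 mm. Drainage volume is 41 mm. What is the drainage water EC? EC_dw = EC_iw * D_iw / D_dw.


EC_dw = EC_iw * D_iw / D_dw
EC_dw = 3 * 157 / 41
EC_dw = 471 / 41

11.4878 dS/m


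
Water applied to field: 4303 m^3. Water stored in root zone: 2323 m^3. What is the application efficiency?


Ea = V_root / V_field * 100 = 2323 / 4303 * 100 = 53.9856%

53.9856 %


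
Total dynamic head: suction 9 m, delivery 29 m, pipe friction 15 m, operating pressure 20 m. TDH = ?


TDH = Hs + Hd + hf + Hp = 9 + 29 + 15 + 20 = 73

73 m


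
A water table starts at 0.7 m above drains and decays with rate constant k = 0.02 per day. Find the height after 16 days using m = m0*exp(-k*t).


m = m0 * exp(-k*t)
m = 0.7 * exp(-0.02 * 16)
m = 0.7 * exp(-0.3200)

0.5083 m


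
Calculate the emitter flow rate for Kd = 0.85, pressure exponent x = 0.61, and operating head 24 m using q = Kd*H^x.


q = Kd * H^x = 0.85 * 24^0.61 = 0.85 * 6.949105

5.9067 L/h


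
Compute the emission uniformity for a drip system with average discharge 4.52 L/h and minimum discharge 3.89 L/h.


EU = (q_min/q_avg)*100 = (3.89/4.52)*100 = 86.0619%

86.0619 %


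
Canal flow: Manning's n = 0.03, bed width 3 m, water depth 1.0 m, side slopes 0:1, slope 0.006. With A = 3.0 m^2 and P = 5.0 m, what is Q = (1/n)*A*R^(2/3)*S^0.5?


R = A/P = 3.0/5.0 = 0.600000
Q = (1/0.03) * 3.0 * 0.600000^(2/3) * 0.006^0.5

5.5103 m^3/s


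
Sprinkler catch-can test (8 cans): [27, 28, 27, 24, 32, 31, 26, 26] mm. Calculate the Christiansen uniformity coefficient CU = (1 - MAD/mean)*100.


mean = 27.625000 mm
MAD = 2.031250 mm
CU = (1 - 2.031250/27.625000)*100

92.6471 %


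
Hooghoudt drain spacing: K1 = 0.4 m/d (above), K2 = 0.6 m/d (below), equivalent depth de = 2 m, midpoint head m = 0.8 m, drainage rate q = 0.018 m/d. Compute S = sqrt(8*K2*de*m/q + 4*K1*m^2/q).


S^2 = 8*K2*de*m/q + 4*K1*m^2/q
S^2 = 8*0.6*2*0.8/0.018 + 4*0.4*0.8^2/0.018
S = sqrt(483.5556)

21.9899 m


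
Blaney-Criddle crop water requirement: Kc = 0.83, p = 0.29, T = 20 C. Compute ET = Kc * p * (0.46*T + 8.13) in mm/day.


ET = Kc * p * (0.46*T + 8.13)
ET = 0.83 * 0.29 * (0.46*20 + 8.13)
ET = 0.83 * 0.29 * 17.3300

4.1713 mm/day


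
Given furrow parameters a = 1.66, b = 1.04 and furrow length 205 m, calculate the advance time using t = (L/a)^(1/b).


t = (L/a)^(1/b)
t = (205/1.66)^(1/1.04)
t = 123.493976^(1/1.04)

102.6119 min


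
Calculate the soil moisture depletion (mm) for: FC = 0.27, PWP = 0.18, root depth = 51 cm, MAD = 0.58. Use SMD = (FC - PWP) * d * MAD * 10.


SMD = (FC - PWP) * d * MAD * 10
SMD = (0.27 - 0.18) * 51 * 0.58 * 10
SMD = 0.0900 * 51 * 0.58 * 10

26.6220 mm


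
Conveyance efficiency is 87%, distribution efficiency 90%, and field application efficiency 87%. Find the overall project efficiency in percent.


Ec = 0.87, Eb = 0.9, Ea = 0.87
E = 0.87 * 0.9 * 0.87 * 100 = 68.1210%

68.1210 %


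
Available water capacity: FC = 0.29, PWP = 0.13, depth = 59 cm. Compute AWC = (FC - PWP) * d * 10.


AWC = (FC - PWP) * d * 10
AWC = (0.29 - 0.13) * 59 * 10
AWC = 0.1600 * 59 * 10

94.4000 mm


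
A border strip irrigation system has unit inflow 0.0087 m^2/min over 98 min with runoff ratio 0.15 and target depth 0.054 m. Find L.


L = q*t/((1+r)*Z)
L = 0.0087*98/((1+0.15)*0.054)
L = 0.8526/0.0621

13.7295 m


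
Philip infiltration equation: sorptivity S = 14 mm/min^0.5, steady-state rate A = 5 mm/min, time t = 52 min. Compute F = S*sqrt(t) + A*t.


F = S*sqrt(t) + A*t
F = 14*sqrt(52) + 5*52
F = 14*7.211103 + 260

360.9554 mm


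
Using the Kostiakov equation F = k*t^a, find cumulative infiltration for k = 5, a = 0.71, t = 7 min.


F = k * t^a = 5 * 7^0.71
F = 5 * 3.981251

19.9063 mm


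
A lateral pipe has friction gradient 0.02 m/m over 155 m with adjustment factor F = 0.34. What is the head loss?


hf = J * L * F = 0.02 * 155 * 0.34 = 1.0540 m

1.0540 m


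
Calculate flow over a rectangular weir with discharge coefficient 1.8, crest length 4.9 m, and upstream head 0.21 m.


Q = C * L * H^(3/2) = 1.8 * 4.9 * 0.21^1.5 = 1.8 * 4.9 * 0.096234

0.8488 m^3/s


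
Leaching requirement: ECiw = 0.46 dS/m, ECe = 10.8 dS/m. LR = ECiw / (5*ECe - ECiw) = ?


LR = ECiw / (5*ECe - ECiw)
LR = 0.46 / (5*10.8 - 0.46)
LR = 0.46 / 53.5400

0.0086


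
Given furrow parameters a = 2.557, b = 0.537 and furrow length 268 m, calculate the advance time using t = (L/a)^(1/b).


t = (L/a)^(1/b)
t = (268/2.557)^(1/0.537)
t = 104.810325^(1/0.537)

5786.1700 min


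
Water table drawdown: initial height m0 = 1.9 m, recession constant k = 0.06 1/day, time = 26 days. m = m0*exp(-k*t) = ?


m = m0 * exp(-k*t)
m = 1.9 * exp(-0.06 * 26)
m = 1.9 * exp(-1.5600)

0.3993 m


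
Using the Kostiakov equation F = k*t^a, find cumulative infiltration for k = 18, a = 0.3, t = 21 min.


F = k * t^a = 18 * 21^0.3
F = 18 * 2.492676

44.8682 mm


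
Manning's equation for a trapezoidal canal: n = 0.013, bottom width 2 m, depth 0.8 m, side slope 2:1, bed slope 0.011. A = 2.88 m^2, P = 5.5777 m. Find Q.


R = A/P = 2.88/5.5777 = 0.516342
Q = (1/0.013) * 2.88 * 0.516342^(2/3) * 0.011^0.5

14.9545 m^3/s


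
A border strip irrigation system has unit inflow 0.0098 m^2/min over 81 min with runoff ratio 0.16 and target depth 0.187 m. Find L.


L = q*t/((1+r)*Z)
L = 0.0098*81/((1+0.16)*0.187)
L = 0.7938/0.21692

3.6594 m


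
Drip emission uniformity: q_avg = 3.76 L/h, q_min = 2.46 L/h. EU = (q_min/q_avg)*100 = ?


EU = (q_min/q_avg)*100 = (2.46/3.76)*100 = 65.4255%

65.4255 %


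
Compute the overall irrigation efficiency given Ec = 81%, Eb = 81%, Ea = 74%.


Ec = 0.81, Eb = 0.81, Ea = 0.74
E = 0.81 * 0.81 * 0.74 * 100 = 48.5514%

48.5514 %


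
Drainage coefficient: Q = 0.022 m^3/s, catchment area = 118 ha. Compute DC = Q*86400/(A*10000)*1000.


DC = Q * 86400 / (A * 10000) * 1000
DC = 0.022 * 86400 / (118 * 10000) * 1000
DC = 1900800.0000 / 1180000

1.6108 mm/day


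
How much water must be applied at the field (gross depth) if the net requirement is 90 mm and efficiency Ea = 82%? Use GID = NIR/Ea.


Ea = 82% = 0.82
GID = NIR / Ea = 90 / 0.82 = 109.7561 mm

109.7561 mm


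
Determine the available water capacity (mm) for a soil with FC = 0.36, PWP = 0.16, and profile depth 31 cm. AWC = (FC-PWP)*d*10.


AWC = (FC - PWP) * d * 10
AWC = (0.36 - 0.16) * 31 * 10
AWC = 0.2000 * 31 * 10

62.0000 mm


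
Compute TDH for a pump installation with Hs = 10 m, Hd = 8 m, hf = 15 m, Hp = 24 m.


TDH = Hs + Hd + hf + Hp = 10 + 8 + 15 + 24 = 57

57 m


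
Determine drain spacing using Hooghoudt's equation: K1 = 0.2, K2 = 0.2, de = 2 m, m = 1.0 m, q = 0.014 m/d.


S^2 = 8*K2*de*m/q + 4*K1*m^2/q
S^2 = 8*0.2*2*1.0/0.014 + 4*0.2*1.0^2/0.014
S = sqrt(285.7143)

16.9031 m


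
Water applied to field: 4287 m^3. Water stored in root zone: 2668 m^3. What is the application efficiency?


Ea = V_root / V_field * 100 = 2668 / 4287 * 100 = 62.2347%

62.2347 %


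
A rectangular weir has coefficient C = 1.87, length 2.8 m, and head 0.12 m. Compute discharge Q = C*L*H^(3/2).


Q = C * L * H^(3/2) = 1.87 * 2.8 * 0.12^1.5 = 1.87 * 2.8 * 0.041569

0.2177 m^3/s


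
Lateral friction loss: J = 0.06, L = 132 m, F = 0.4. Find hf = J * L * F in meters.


hf = J * L * F = 0.06 * 132 * 0.4 = 3.1680 m

3.1680 m


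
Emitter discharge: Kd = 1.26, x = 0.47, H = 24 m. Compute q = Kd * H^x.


q = Kd * H^x = 1.26 * 24^0.47 = 1.26 * 4.453478

5.6114 L/h


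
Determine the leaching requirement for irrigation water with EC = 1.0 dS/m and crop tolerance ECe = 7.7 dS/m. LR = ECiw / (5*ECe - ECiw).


LR = ECiw / (5*ECe - ECiw)
LR = 1.0 / (5*7.7 - 1.0)
LR = 1.0 / 37.5000

0.0267


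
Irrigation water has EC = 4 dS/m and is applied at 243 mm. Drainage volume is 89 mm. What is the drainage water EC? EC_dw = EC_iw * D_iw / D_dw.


EC_dw = EC_iw * D_iw / D_dw
EC_dw = 4 * 243 / 89
EC_dw = 972 / 89

10.9213 dS/m


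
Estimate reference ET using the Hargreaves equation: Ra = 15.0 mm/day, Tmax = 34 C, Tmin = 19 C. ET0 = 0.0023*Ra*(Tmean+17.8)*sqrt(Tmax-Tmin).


Tmean = (Tmax + Tmin)/2 = (34 + 19)/2 = 26.5
ET0 = 0.0023 * 15.0 * (26.5 + 17.8) * sqrt(34 - 19)
ET0 = 0.0023 * 15.0 * 44.3 * 3.872983

5.9193 mm/day


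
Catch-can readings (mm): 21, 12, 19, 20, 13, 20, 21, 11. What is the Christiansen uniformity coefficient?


mean = 17.125000 mm
MAD = 3.843750 mm
CU = (1 - 3.843750/17.125000)*100

77.5547 %


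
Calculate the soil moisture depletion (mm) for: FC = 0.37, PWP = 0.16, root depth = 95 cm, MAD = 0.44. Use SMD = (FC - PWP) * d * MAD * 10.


SMD = (FC - PWP) * d * MAD * 10
SMD = (0.37 - 0.16) * 95 * 0.44 * 10
SMD = 0.2100 * 95 * 0.44 * 10

87.7800 mm


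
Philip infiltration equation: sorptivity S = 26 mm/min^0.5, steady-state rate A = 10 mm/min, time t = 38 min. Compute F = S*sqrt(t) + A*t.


F = S*sqrt(t) + A*t
F = 26*sqrt(38) + 10*38
F = 26*6.164414 + 380

540.2748 mm


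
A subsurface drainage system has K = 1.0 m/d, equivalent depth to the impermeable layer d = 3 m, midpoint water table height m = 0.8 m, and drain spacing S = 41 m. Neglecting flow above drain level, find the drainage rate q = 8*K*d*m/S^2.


q = 8*K*d*m/S^2
q = 8*1.0*3*0.8/41^2
q = 19.2000 / 1681

0.0114 m/d


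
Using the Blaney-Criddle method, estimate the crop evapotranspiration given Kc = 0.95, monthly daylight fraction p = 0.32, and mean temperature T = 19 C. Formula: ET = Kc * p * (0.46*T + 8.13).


ET = Kc * p * (0.46*T + 8.13)
ET = 0.95 * 0.32 * (0.46*19 + 8.13)
ET = 0.95 * 0.32 * 16.8700

5.1285 mm/day


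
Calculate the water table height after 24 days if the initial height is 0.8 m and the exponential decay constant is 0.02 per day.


m = m0 * exp(-k*t)
m = 0.8 * exp(-0.02 * 24)
m = 0.8 * exp(-0.4800)

0.4950 m


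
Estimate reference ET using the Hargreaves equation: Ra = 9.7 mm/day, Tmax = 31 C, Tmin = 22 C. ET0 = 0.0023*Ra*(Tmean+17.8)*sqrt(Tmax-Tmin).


Tmean = (Tmax + Tmin)/2 = (31 + 22)/2 = 26.5
ET0 = 0.0023 * 9.7 * (26.5 + 17.8) * sqrt(31 - 22)
ET0 = 0.0023 * 9.7 * 44.3 * 3.000000

2.9650 mm/day


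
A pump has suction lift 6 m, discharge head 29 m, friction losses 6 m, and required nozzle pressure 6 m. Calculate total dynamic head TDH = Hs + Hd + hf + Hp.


TDH = Hs + Hd + hf + Hp = 6 + 29 + 6 + 6 = 47

47 m


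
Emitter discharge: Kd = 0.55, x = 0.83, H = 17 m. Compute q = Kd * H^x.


q = Kd * H^x = 0.55 * 17^0.83 = 0.55 * 10.502014

5.7761 L/h


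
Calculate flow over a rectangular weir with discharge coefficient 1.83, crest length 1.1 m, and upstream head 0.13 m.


Q = C * L * H^(3/2) = 1.83 * 1.1 * 0.13^1.5 = 1.83 * 1.1 * 0.046872

0.0944 m^3/s


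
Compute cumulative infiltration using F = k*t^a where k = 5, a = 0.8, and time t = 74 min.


F = k * t^a = 5 * 74^0.8
F = 5 * 31.288546

156.4427 mm


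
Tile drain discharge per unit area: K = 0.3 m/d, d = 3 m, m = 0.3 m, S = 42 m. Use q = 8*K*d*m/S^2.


q = 8*K*d*m/S^2
q = 8*0.3*3*0.3/42^2
q = 2.1600 / 1764

0.0012 m/d


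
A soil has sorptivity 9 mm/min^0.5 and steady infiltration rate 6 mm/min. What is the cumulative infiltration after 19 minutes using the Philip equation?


F = S*sqrt(t) + A*t
F = 9*sqrt(19) + 6*19
F = 9*4.358899 + 114

153.2301 mm


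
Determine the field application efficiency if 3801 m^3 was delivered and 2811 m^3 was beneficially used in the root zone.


Ea = V_root / V_field * 100 = 2811 / 3801 * 100 = 73.9542%

73.9542 %


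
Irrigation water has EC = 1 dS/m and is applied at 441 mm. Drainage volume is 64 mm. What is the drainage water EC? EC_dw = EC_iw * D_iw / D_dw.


EC_dw = EC_iw * D_iw / D_dw
EC_dw = 1 * 441 / 64
EC_dw = 441 / 64

6.8906 dS/m


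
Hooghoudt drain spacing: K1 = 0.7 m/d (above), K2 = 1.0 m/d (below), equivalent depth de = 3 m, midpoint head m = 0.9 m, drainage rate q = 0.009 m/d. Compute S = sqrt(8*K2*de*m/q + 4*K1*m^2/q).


S^2 = 8*K2*de*m/q + 4*K1*m^2/q
S^2 = 8*1.0*3*0.9/0.009 + 4*0.7*0.9^2/0.009
S = sqrt(2652.0000)

51.4976 m


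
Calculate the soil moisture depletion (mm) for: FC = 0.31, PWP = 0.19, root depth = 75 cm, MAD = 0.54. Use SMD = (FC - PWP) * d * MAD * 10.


SMD = (FC - PWP) * d * MAD * 10
SMD = (0.31 - 0.19) * 75 * 0.54 * 10
SMD = 0.1200 * 75 * 0.54 * 10

48.6000 mm


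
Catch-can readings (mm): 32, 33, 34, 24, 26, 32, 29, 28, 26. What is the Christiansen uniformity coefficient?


mean = 29.333333 mm
MAD = 3.037037 mm
CU = (1 - 3.037037/29.333333)*100

89.6465 %


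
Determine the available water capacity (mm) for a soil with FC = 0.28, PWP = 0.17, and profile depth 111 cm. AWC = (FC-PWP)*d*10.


AWC = (FC - PWP) * d * 10
AWC = (0.28 - 0.17) * 111 * 10
AWC = 0.1100 * 111 * 10

122.1000 mm


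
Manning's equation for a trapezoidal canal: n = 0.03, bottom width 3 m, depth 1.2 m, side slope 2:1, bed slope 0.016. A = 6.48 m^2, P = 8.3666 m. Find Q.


R = A/P = 6.48/8.3666 = 0.774508
Q = (1/0.03) * 6.48 * 0.774508^(2/3) * 0.016^0.5

23.0426 m^3/s


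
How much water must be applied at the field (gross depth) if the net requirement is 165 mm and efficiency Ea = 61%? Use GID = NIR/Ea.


Ea = 61% = 0.61
GID = NIR / Ea = 165 / 0.61 = 270.4918 mm

270.4918 mm


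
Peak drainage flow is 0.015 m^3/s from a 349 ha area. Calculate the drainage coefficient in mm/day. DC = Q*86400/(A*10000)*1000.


DC = Q * 86400 / (A * 10000) * 1000
DC = 0.015 * 86400 / (349 * 10000) * 1000
DC = 1296000.0000 / 3490000

0.3713 mm/day


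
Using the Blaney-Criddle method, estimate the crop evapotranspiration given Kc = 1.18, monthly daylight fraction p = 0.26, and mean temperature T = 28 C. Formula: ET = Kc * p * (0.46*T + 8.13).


ET = Kc * p * (0.46*T + 8.13)
ET = 1.18 * 0.26 * (0.46*28 + 8.13)
ET = 1.18 * 0.26 * 21.0100

6.4459 mm/day


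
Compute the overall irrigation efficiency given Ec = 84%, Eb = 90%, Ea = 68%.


Ec = 0.84, Eb = 0.9, Ea = 0.68
E = 0.84 * 0.9 * 0.68 * 100 = 51.4080%

51.4080 %


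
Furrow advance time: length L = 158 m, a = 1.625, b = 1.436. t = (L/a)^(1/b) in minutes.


t = (L/a)^(1/b)
t = (158/1.625)^(1/1.436)
t = 97.230769^(1/1.436)

24.2250 min


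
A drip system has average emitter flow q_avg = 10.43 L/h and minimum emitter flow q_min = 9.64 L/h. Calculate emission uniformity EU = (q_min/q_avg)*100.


EU = (q_min/q_avg)*100 = (9.64/10.43)*100 = 92.4257%

92.4257 %


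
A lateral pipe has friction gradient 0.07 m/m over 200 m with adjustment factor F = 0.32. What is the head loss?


hf = J * L * F = 0.07 * 200 * 0.32 = 4.4800 m

4.4800 m


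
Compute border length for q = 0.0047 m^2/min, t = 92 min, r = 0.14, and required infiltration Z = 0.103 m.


L = q*t/((1+r)*Z)
L = 0.0047*92/((1+0.14)*0.103)
L = 0.4324/0.11742

3.6825 m


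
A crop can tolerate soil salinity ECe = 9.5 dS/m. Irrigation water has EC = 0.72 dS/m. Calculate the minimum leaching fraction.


LR = ECiw / (5*ECe - ECiw)
LR = 0.72 / (5*9.5 - 0.72)
LR = 0.72 / 46.7800

0.0154


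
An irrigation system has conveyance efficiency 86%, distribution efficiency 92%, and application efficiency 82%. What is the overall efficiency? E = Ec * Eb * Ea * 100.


Ec = 0.86, Eb = 0.92, Ea = 0.82
E = 0.86 * 0.92 * 0.82 * 100 = 64.8784%

64.8784 %


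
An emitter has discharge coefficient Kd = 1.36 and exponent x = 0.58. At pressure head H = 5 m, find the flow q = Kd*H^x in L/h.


q = Kd * H^x = 1.36 * 5^0.58 = 1.36 * 2.543329

3.4589 L/h


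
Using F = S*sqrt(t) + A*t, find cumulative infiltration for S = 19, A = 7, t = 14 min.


F = S*sqrt(t) + A*t
F = 19*sqrt(14) + 7*14
F = 19*3.741657 + 98

169.0915 mm


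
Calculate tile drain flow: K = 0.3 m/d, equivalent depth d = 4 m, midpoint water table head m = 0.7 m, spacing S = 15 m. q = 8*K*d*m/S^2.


q = 8*K*d*m/S^2
q = 8*0.3*4*0.7/15^2
q = 6.7200 / 225

0.0299 m/d


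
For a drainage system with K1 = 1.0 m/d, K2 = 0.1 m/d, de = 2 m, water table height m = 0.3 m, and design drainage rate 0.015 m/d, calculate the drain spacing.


S^2 = 8*K2*de*m/q + 4*K1*m^2/q
S^2 = 8*0.1*2*0.3/0.015 + 4*1.0*0.3^2/0.015
S = sqrt(56.0000)

7.4833 m


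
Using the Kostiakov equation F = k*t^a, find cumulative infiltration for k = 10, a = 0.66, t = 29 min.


F = k * t^a = 10 * 29^0.66
F = 10 * 9.229596

92.2960 mm


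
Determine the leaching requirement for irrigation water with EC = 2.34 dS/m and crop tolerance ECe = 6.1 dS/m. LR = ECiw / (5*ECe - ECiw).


LR = ECiw / (5*ECe - ECiw)
LR = 2.34 / (5*6.1 - 2.34)
LR = 2.34 / 28.1600

0.0831


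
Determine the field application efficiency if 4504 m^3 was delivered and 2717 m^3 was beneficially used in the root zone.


Ea = V_root / V_field * 100 = 2717 / 4504 * 100 = 60.3242%

60.3242 %


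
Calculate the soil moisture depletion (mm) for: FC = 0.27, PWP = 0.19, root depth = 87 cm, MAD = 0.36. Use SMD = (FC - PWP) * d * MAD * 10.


SMD = (FC - PWP) * d * MAD * 10
SMD = (0.27 - 0.19) * 87 * 0.36 * 10
SMD = 0.0800 * 87 * 0.36 * 10

25.0560 mm


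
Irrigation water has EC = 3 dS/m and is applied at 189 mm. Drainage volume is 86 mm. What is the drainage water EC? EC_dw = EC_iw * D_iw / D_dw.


EC_dw = EC_iw * D_iw / D_dw
EC_dw = 3 * 189 / 86
EC_dw = 567 / 86

6.5930 dS/m


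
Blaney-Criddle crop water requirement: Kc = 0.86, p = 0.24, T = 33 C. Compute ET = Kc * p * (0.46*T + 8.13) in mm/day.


ET = Kc * p * (0.46*T + 8.13)
ET = 0.86 * 0.24 * (0.46*33 + 8.13)
ET = 0.86 * 0.24 * 23.3100

4.8112 mm/day


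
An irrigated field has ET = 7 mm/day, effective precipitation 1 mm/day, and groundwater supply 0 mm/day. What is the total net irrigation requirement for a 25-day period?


Daily deficit = ET - Pe - GW = 7 - 1 - 0 = 6 mm/day
NIR = 6 * 25 = 150 mm

150.0000 mm


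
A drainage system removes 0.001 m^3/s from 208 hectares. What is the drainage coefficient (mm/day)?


DC = Q * 86400 / (A * 10000) * 1000
DC = 0.001 * 86400 / (208 * 10000) * 1000
DC = 86400.0000 / 2080000

0.0415 mm/day


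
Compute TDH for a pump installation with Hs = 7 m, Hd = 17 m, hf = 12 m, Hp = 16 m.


TDH = Hs + Hd + hf + Hp = 7 + 17 + 12 + 16 = 52

52 m


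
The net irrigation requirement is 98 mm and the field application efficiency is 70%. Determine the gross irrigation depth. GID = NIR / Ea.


Ea = 70% = 0.7
GID = NIR / Ea = 98 / 0.7 = 140.0000 mm

140.0000 mm


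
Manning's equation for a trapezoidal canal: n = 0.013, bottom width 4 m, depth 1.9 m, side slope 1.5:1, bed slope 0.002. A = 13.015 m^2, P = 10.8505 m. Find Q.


R = A/P = 13.015/10.8505 = 1.199484
Q = (1/0.013) * 13.015 * 1.199484^(2/3) * 0.002^0.5

50.5451 m^3/s


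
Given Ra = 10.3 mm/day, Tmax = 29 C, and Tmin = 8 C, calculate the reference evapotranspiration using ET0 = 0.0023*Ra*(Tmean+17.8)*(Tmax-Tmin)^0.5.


Tmean = (Tmax + Tmin)/2 = (29 + 8)/2 = 18.5
ET0 = 0.0023 * 10.3 * (18.5 + 17.8) * sqrt(29 - 8)
ET0 = 0.0023 * 10.3 * 36.3 * 4.582576

3.9408 mm/day


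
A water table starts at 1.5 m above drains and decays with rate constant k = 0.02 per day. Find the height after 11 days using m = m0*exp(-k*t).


m = m0 * exp(-k*t)
m = 1.5 * exp(-0.02 * 11)
m = 1.5 * exp(-0.2200)

1.2038 m


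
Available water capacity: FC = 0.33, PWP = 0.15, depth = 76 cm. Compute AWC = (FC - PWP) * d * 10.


AWC = (FC - PWP) * d * 10
AWC = (0.33 - 0.15) * 76 * 10
AWC = 0.1800 * 76 * 10

136.8000 mm


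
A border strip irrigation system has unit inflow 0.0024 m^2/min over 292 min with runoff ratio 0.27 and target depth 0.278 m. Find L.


L = q*t/((1+r)*Z)
L = 0.0024*292/((1+0.27)*0.278)
L = 0.7008/0.35306

1.9849 m


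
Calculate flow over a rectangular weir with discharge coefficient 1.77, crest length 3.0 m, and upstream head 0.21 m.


Q = C * L * H^(3/2) = 1.77 * 3.0 * 0.21^1.5 = 1.77 * 3.0 * 0.096234

0.5110 m^3/s


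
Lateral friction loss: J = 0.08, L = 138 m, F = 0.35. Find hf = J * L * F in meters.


hf = J * L * F = 0.08 * 138 * 0.35 = 3.8640 m

3.8640 m


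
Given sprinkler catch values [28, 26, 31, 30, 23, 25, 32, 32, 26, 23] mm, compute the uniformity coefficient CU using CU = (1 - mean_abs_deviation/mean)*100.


mean = 27.600000 mm
MAD = 3.000000 mm
CU = (1 - 3.000000/27.600000)*100

89.1304 %


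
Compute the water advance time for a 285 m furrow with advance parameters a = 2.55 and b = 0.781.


t = (L/a)^(1/b)
t = (285/2.55)^(1/0.781)
t = 111.764706^(1/0.781)

419.4394 min


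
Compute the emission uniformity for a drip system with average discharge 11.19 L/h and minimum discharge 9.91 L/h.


EU = (q_min/q_avg)*100 = (9.91/11.19)*100 = 88.5612%

88.5612 %


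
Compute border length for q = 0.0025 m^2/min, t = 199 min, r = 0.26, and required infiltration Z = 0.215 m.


L = q*t/((1+r)*Z)
L = 0.0025*199/((1+0.26)*0.215)
L = 0.4975/0.2709

1.8365 m


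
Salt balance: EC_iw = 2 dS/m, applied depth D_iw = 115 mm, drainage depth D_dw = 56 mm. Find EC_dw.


EC_dw = EC_iw * D_iw / D_dw
EC_dw = 2 * 115 / 56
EC_dw = 230 / 56

4.1071 dS/m


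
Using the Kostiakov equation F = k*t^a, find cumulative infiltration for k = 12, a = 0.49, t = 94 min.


F = k * t^a = 12 * 94^0.49
F = 12 * 9.264727

111.1767 mm


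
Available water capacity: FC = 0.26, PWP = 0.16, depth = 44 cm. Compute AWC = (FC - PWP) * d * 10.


AWC = (FC - PWP) * d * 10
AWC = (0.26 - 0.16) * 44 * 10
AWC = 0.1000 * 44 * 10

44.0000 mm


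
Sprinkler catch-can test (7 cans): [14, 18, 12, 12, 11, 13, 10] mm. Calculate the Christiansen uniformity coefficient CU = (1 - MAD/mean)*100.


mean = 12.857143 mm
MAD = 1.836735 mm
CU = (1 - 1.836735/12.857143)*100

85.7143 %


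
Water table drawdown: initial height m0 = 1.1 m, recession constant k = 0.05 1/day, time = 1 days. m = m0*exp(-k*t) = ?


m = m0 * exp(-k*t)
m = 1.1 * exp(-0.05 * 1)
m = 1.1 * exp(-0.0500)

1.0464 m


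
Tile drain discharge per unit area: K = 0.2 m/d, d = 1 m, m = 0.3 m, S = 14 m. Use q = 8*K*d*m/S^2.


q = 8*K*d*m/S^2
q = 8*0.2*1*0.3/14^2
q = 0.4800 / 196

0.0024 m/d


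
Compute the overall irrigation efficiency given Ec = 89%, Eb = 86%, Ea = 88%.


Ec = 0.89, Eb = 0.86, Ea = 0.88
E = 0.89 * 0.86 * 0.88 * 100 = 67.3552%

67.3552 %


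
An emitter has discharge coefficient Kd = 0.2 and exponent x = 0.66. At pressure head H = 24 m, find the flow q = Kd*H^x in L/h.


q = Kd * H^x = 0.2 * 24^0.66 = 0.2 * 8.145906

1.6292 L/h


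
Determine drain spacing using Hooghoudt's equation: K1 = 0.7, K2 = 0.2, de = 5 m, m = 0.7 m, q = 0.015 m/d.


S^2 = 8*K2*de*m/q + 4*K1*m^2/q
S^2 = 8*0.2*5*0.7/0.015 + 4*0.7*0.7^2/0.015
S = sqrt(464.8000)

21.5592 m


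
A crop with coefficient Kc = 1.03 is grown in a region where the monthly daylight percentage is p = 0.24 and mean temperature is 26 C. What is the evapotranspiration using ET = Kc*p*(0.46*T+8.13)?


ET = Kc * p * (0.46*T + 8.13)
ET = 1.03 * 0.24 * (0.46*26 + 8.13)
ET = 1.03 * 0.24 * 20.0900

4.9662 mm/day


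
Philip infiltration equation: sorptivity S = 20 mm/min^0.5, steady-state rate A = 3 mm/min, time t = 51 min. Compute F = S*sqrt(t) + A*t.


F = S*sqrt(t) + A*t
F = 20*sqrt(51) + 3*51
F = 20*7.141428 + 153

295.8286 mm


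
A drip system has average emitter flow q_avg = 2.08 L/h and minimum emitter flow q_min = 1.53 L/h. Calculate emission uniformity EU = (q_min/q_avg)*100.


EU = (q_min/q_avg)*100 = (1.53/2.08)*100 = 73.5577%

73.5577 %


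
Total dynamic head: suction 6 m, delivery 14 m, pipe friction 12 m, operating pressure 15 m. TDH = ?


TDH = Hs + Hd + hf + Hp = 6 + 14 + 12 + 15 = 47

47 m


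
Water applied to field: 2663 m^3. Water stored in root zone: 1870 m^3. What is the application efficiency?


Ea = V_root / V_field * 100 = 1870 / 2663 * 100 = 70.2216%

70.2216 %


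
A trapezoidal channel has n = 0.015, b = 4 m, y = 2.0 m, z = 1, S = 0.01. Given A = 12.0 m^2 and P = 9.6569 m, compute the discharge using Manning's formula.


R = A/P = 12.0/9.6569 = 1.242635
Q = (1/0.015) * 12.0 * 1.242635^(2/3) * 0.01^0.5

92.4668 m^3/s


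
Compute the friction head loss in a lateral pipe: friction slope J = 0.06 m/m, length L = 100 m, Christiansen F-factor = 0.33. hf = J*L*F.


hf = J * L * F = 0.06 * 100 * 0.33 = 1.9800 m

1.9800 m


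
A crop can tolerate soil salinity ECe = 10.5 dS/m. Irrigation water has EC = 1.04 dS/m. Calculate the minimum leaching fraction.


LR = ECiw / (5*ECe - ECiw)
LR = 1.04 / (5*10.5 - 1.04)
LR = 1.04 / 51.4600

0.0202


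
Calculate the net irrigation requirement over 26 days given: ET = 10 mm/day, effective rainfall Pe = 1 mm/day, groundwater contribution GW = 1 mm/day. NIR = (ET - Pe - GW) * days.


Daily deficit = ET - Pe - GW = 10 - 1 - 1 = 8 mm/day
NIR = 8 * 26 = 208 mm

208.0000 mm


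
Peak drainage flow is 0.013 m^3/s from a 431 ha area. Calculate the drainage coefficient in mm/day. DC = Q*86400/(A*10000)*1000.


DC = Q * 86400 / (A * 10000) * 1000
DC = 0.013 * 86400 / (431 * 10000) * 1000
DC = 1123200.0000 / 4310000

0.2606 mm/day


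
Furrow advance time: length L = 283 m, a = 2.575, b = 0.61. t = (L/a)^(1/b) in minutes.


t = (L/a)^(1/b)
t = (283/2.575)^(1/0.61)
t = 109.902913^(1/0.61)

2217.7711 min


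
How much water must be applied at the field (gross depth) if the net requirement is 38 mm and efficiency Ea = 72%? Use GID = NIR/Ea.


Ea = 72% = 0.72
GID = NIR / Ea = 38 / 0.72 = 52.7778 mm

52.7778 mm


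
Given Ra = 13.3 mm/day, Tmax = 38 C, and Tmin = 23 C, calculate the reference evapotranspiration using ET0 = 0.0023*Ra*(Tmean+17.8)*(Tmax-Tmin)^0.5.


Tmean = (Tmax + Tmin)/2 = (38 + 23)/2 = 30.5
ET0 = 0.0023 * 13.3 * (30.5 + 17.8) * sqrt(38 - 23)
ET0 = 0.0023 * 13.3 * 48.3 * 3.872983

5.7223 mm/day


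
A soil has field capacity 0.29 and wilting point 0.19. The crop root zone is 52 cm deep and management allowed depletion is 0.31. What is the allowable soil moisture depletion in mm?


SMD = (FC - PWP) * d * MAD * 10
SMD = (0.29 - 0.19) * 52 * 0.31 * 10
SMD = 0.1000 * 52 * 0.31 * 10

16.1200 mm


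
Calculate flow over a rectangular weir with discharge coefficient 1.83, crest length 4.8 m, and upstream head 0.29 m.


Q = C * L * H^(3/2) = 1.83 * 4.8 * 0.29^1.5 = 1.83 * 4.8 * 0.156170

1.3718 m^3/s


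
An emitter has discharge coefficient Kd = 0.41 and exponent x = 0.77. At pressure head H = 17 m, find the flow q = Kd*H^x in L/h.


q = Kd * H^x = 0.41 * 17^0.77 = 0.41 * 8.860244

3.6327 L/h


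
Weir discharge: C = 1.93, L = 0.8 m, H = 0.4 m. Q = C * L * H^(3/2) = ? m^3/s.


Q = C * L * H^(3/2) = 1.93 * 0.8 * 0.4^1.5 = 1.93 * 0.8 * 0.252982

0.3906 m^3/s


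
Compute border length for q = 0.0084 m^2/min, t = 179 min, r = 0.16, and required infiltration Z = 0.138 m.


L = q*t/((1+r)*Z)
L = 0.0084*179/((1+0.16)*0.138)
L = 1.5036/0.16008

9.3928 m


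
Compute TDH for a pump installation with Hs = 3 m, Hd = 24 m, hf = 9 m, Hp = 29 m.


TDH = Hs + Hd + hf + Hp = 3 + 24 + 9 + 29 = 65

65 m


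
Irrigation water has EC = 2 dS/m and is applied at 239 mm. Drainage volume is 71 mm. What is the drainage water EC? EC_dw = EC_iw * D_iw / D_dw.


EC_dw = EC_iw * D_iw / D_dw
EC_dw = 2 * 239 / 71
EC_dw = 478 / 71

6.7324 dS/m


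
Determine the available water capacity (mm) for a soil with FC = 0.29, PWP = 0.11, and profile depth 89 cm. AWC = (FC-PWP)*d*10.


AWC = (FC - PWP) * d * 10
AWC = (0.29 - 0.11) * 89 * 10
AWC = 0.1800 * 89 * 10

160.2000 mm


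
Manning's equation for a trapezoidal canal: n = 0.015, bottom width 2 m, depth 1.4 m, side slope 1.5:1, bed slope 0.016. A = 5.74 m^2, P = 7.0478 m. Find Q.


R = A/P = 5.74/7.0478 = 0.814439
Q = (1/0.015) * 5.74 * 0.814439^(2/3) * 0.016^0.5

42.2137 m^3/s


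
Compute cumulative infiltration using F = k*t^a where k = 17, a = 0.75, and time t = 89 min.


F = k * t^a = 17 * 89^0.75
F = 17 * 28.976272

492.5966 mm


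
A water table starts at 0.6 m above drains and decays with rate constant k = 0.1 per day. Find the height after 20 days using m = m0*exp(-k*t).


m = m0 * exp(-k*t)
m = 0.6 * exp(-0.1 * 20)
m = 0.6 * exp(-2.0000)

0.0812 m


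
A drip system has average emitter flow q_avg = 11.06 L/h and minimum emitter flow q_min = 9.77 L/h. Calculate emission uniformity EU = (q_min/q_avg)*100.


EU = (q_min/q_avg)*100 = (9.77/11.06)*100 = 88.3363%

88.3363 %
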